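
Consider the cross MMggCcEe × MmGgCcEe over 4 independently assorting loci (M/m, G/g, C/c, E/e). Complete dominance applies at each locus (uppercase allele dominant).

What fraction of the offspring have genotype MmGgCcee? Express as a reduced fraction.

P(MmGgCcee) = 1/32

MMggCcEe gametes: MgCE×4, MgCe×4, MgcE×4, Mgce×4
MmGgCcEe gametes: MGCE×1, MGCe×1, MGcE×1, MGce×1, MgCE×1, MgCe×1, MgcE×1, Mgce×1, mGCE×1, mGCe×1, mGcE×1, mGce×1, mgCE×1, mgCe×1, mgcE×1, mgce×1
MMggCcEe×MmGgCcEe grid (16·16=256): MMGgCCEE=4 MMGgCCEe=8 MMGgCCee=4 MMGgCcEE=8 MMGgCcEe=16 MMGgCcee=8 MMGgccEE=4 MMGgccEe=8 MMGgccee=4 MMggCCEE=4 MMggCCEe=8 MMggCCee=4 MMggCcEE=8 MMggCcEe=16 MMggCcee=8 MMggccEE=4 MMggccEe=8 MMggccee=4 MmGgCCEE=4 MmGgCCEe=8 MmGgCCee=4 MmGgCcEE=8 MmGgCcEe=16 MmGgCcee=8 MmGgccEE=4 MmGgccEe=8 MmGgccee=4 MmggCCEE=4 MmggCCEe=8 MmggCCee=4 MmggCcEE=8 MmggCcEe=16 MmggCcee=8 MmggccEE=4 MmggccEe=8 Mmggccee=4
MmGgCcee hits 8/256; gcd=8; 8÷8/256÷8 = 1/32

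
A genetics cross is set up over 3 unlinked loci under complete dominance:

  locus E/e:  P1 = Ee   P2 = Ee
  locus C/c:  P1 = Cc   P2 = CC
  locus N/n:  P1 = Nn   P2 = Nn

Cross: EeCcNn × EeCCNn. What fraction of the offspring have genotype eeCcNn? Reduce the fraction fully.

EeCcNn gametes: ECN×1, ECn×1, EcN×1, Ecn×1, eCN×1, eCn×1, ecN×1, ecn×1
EeCCNn gametes: ECN×2, ECn×2, eCN×2, eCn×2
EeCcNn×EeCCNn grid (8·8=64): EECCNN=2 EECCNn=4 EECCnn=2 EECcNN=2 EECcNn=4 EECcnn=2 EeCCNN=4 EeCCNn=8 EeCCnn=4 EeCcNN=4 EeCcNn=8 EeCcnn=4 eeCCNN=2 eeCCNn=4 eeCCnn=2 eeCcNN=2 eeCcNn=4 eeCcnn=2
eeCcNn hits 4/64; gcd=4; 4÷4/64÷4 = 1/16

P(eeCcNn) = 1/16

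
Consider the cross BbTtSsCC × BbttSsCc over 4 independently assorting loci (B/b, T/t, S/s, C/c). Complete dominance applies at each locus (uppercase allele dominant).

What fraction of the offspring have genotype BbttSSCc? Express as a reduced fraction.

BbTtSsCC gametes: BTSC×2, BTsC×2, BtSC×2, BtsC×2, bTSC×2, bTsC×2, btSC×2, btsC×2
BbttSsCc gametes: BtSC×2, BtSc×2, BtsC×2, Btsc×2, btSC×2, btSc×2, btsC×2, btsc×2
BbTtSsCC×BbttSsCc grid (16·16=256): BBTtSSCC=4 BBTtSSCc=4 BBTtSsCC=8 BBTtSsCc=8 BBTtssCC=4 BBTtssCc=4 BBttSSCC=4 BBttSSCc=4 BBttSsCC=8 BBttSsCc=8 BBttssCC=4 BBttssCc=4 BbTtSSCC=8 BbTtSSCc=8 BbTtSsCC=16 BbTtSsCc=16 BbTtssCC=8 BbTtssCc=8 BbttSSCC=8 BbttSSCc=8 BbttSsCC=16 BbttSsCc=16 BbttssCC=8 BbttssCc=8 bbTtSSCC=4 bbTtSSCc=4 bbTtSsCC=8 bbTtSsCc=8 bbTtssCC=4 bbTtssCc=4 bbttSSCC=4 bbttSSCc=4 bbttSsCC=8 bbttSsCc=8 bbttssCC=4 bbttssCc=4
BbttSSCc hits 8/256; gcd=8; 8÷8/256÷8 = 1/32

P(BbttSSCc) = 1/32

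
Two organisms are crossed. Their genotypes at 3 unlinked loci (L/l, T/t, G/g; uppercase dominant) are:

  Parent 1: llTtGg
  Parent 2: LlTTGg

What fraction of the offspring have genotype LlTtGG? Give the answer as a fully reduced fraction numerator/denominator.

llTtGg gametes: lTG×2, lTg×2, ltG×2, ltg×2
LlTTGg gametes: LTG×2, LTg×2, lTG×2, lTg×2
llTtGg×LlTTGg grid (8·8=64): LlTTGG=4 LlTTGg=8 LlTTgg=4 LlTtGG=4 LlTtGg=8 LlTtgg=4 llTTGG=4 llTTGg=8 llTTgg=4 llTtGG=4 llTtGg=8 llTtgg=4
LlTtGG hits 4/64; gcd=4; 4÷4/64÷4 = 1/16

P(LlTtGG) = 1/16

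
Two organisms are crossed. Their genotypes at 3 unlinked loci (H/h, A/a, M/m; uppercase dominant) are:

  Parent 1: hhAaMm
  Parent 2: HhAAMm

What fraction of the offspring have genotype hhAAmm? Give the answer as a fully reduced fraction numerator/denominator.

hhAaMm gametes: hAM×2, hAm×2, haM×2, ham×2
HhAAMm gametes: HAM×2, HAm×2, hAM×2, hAm×2
hhAaMm×HhAAMm grid (8·8=64): HhAAMM=4 HhAAMm=8 HhAAmm=4 HhAaMM=4 HhAaMm=8 HhAamm=4 hhAAMM=4 hhAAMm=8 hhAAmm=4 hhAaMM=4 hhAaMm=8 hhAamm=4
hhAAmm hits 4/64; gcd=4; 4÷4/64÷4 = 1/16

P(hhAAmm) = 1/16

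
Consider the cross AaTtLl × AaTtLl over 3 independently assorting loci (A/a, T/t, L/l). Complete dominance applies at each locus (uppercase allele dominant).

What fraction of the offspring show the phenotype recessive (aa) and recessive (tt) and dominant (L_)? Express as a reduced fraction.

AaTtLl gametes: ATL×1, ATl×1, AtL×1, Atl×1, aTL×1, aTl×1, atL×1, atl×1
AaTtLl gametes: ATL×1, ATl×1, AtL×1, Atl×1, aTL×1, aTl×1, atL×1, atl×1
AaTtLl×AaTtLl grid (8·8=64): AATTLL=1 AATTLl=2 AATTll=1 AATtLL=2 AATtLl=4 AATtll=2 AAttLL=1 AAttLl=2 AAttll=1 AaTTLL=2 AaTTLl=4 AaTTll=2 AaTtLL=4 AaTtLl=8 AaTtll=4 AattLL=2 AattLl=4 Aattll=2 aaTTLL=1 aaTTLl=2 aaTTll=1 aaTtLL=2 aaTtLl=4 aaTtll=2 aattLL=1 aattLl=2 aattll=1
aa tt L_ hits 3/64; gcd=1; 3÷1/64÷1 = 3/64

P(aa tt L_) = 3/64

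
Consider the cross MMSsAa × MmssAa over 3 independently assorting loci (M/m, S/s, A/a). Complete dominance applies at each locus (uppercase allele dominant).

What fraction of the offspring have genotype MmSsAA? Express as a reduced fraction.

MMSsAa gametes: MSA×2, MSa×2, MsA×2, Msa×2
MmssAa gametes: MsA×2, Msa×2, msA×2, msa×2
MMSsAa×MmssAa grid (8·8=64): MMSsAA=4 MMSsAa=8 MMSsaa=4 MMssAA=4 MMssAa=8 MMssaa=4 MmSsAA=4 MmSsAa=8 MmSsaa=4 MmssAA=4 MmssAa=8 Mmssaa=4
MmSsAA hits 4/64; gcd=4; 4÷4/64÷4 = 1/16

P(MmSsAA) = 1/16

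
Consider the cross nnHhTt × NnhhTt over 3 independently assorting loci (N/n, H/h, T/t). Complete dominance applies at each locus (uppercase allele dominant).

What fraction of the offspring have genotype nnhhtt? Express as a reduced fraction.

P(nnhhtt) = 1/16

nnHhTt gametes: nHT×2, nHt×2, nhT×2, nht×2
NnhhTt gametes: NhT×2, Nht×2, nhT×2, nht×2
nnHhTt×NnhhTt grid (8·8=64): NnHhTT=4 NnHhTt=8 NnHhtt=4 NnhhTT=4 NnhhTt=8 Nnhhtt=4 nnHhTT=4 nnHhTt=8 nnHhtt=4 nnhhTT=4 nnhhTt=8 nnhhtt=4
nnhhtt hits 4/64; gcd=4; 4÷4/64÷4 = 1/16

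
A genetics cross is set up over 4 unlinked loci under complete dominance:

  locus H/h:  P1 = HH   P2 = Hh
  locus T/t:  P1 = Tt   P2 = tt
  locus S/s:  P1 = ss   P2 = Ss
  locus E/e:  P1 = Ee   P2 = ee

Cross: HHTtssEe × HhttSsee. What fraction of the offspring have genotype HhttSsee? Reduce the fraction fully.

HHTtssEe gametes: HTsE×4, HTse×4, HtsE×4, Htse×4
HhttSsee gametes: HtSe×4, Htse×4, htSe×4, htse×4
HHTtssEe×HhttSsee grid (16·16=256): HHTtSsEe=16 HHTtSsee=16 HHTtssEe=16 HHTtssee=16 HHttSsEe=16 HHttSsee=16 HHttssEe=16 HHttssee=16 HhTtSsEe=16 HhTtSsee=16 HhTtssEe=16 HhTtssee=16 HhttSsEe=16 HhttSsee=16 HhttssEe=16 Hhttssee=16
HhttSsee hits 16/256; gcd=16; 16÷16/256÷16 = 1/16

P(HhttSsee) = 1/16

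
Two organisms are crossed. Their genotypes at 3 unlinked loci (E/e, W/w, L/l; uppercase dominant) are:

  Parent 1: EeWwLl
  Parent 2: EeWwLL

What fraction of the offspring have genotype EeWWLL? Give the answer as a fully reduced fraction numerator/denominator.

EeWwLl gametes: EWL×1, EWl×1, EwL×1, Ewl×1, eWL×1, eWl×1, ewL×1, ewl×1
EeWwLL gametes: EWL×2, EwL×2, eWL×2, ewL×2
EeWwLl×EeWwLL grid (8·8=64): EEWWLL=2 EEWWLl=2 EEWwLL=4 EEWwLl=4 EEwwLL=2 EEwwLl=2 EeWWLL=4 EeWWLl=4 EeWwLL=8 EeWwLl=8 EewwLL=4 EewwLl=4 eeWWLL=2 eeWWLl=2 eeWwLL=4 eeWwLl=4 eewwLL=2 eewwLl=2
EeWWLL hits 4/64; gcd=4; 4÷4/64÷4 = 1/16

P(EeWWLL) = 1/16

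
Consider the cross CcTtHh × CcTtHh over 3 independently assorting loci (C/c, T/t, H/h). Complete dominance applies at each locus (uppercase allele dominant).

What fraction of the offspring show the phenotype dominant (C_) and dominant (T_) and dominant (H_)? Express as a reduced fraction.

CcTtHh gametes: CTH×1, CTh×1, CtH×1, Cth×1, cTH×1, cTh×1, ctH×1, cth×1
CcTtHh gametes: CTH×1, CTh×1, CtH×1, Cth×1, cTH×1, cTh×1, ctH×1, cth×1
CcTtHh×CcTtHh grid (8·8=64): CCTTHH=1 CCTTHh=2 CCTThh=1 CCTtHH=2 CCTtHh=4 CCTthh=2 CCttHH=1 CCttHh=2 CCtthh=1 CcTTHH=2 CcTTHh=4 CcTThh=2 CcTtHH=4 CcTtHh=8 CcTthh=4 CcttHH=2 CcttHh=4 Cctthh=2 ccTTHH=1 ccTTHh=2 ccTThh=1 ccTtHH=2 ccTtHh=4 ccTthh=2 ccttHH=1 ccttHh=2 cctthh=1
C_ T_ H_ hits 27/64; gcd=1; 27÷1/64÷1 = 27/64

P(C_ T_ H_) = 27/64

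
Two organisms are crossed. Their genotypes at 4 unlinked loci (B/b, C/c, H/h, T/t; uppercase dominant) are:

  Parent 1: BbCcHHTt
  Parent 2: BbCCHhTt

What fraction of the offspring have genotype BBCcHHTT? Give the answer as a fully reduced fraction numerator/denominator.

P(BBCcHHTT) = 1/64

BbCcHHTt gametes: BCHT×2, BCHt×2, BcHT×2, BcHt×2, bCHT×2, bCHt×2, bcHT×2, bcHt×2
BbCCHhTt gametes: BCHT×2, BCHt×2, BChT×2, BCht×2, bCHT×2, bCHt×2, bChT×2, bCht×2
BbCcHHTt×BbCCHhTt grid (16·16=256): BBCCHHTT=4 BBCCHHTt=8 BBCCHHtt=4 BBCCHhTT=4 BBCCHhTt=8 BBCCHhtt=4 BBCcHHTT=4 BBCcHHTt=8 BBCcHHtt=4 BBCcHhTT=4 BBCcHhTt=8 BBCcHhtt=4 BbCCHHTT=8 BbCCHHTt=16 BbCCHHtt=8 BbCCHhTT=8 BbCCHhTt=16 BbCCHhtt=8 BbCcHHTT=8 BbCcHHTt=16 BbCcHHtt=8 BbCcHhTT=8 BbCcHhTt=16 BbCcHhtt=8 bbCCHHTT=4 bbCCHHTt=8 bbCCHHtt=4 bbCCHhTT=4 bbCCHhTt=8 bbCCHhtt=4 bbCcHHTT=4 bbCcHHTt=8 bbCcHHtt=4 bbCcHhTT=4 bbCcHhTt=8 bbCcHhtt=4
BBCcHHTT hits 4/256; gcd=4; 4÷4/256÷4 = 1/64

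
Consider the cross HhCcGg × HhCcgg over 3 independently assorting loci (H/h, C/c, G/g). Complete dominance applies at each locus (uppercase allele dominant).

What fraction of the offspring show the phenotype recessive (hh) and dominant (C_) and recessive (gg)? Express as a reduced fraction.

P(hh C_ gg) = 3/32

HhCcGg gametes: HCG×1, HCg×1, HcG×1, Hcg×1, hCG×1, hCg×1, hcG×1, hcg×1
HhCcgg gametes: HCg×2, Hcg×2, hCg×2, hcg×2
HhCcGg×HhCcgg grid (8·8=64): HHCCGg=2 HHCCgg=2 HHCcGg=4 HHCcgg=4 HHccGg=2 HHccgg=2 HhCCGg=4 HhCCgg=4 HhCcGg=8 HhCcgg=8 HhccGg=4 Hhccgg=4 hhCCGg=2 hhCCgg=2 hhCcGg=4 hhCcgg=4 hhccGg=2 hhccgg=2
hh C_ gg hits 6/64; gcd=2; 6÷2/64÷2 = 3/32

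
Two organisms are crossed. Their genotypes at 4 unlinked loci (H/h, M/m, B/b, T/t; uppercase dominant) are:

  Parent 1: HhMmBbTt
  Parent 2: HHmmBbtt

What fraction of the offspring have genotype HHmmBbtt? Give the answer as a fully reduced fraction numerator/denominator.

HhMmBbTt gametes: HMBT×1, HMBt×1, HMbT×1, HMbt×1, HmBT×1, HmBt×1, HmbT×1, Hmbt×1, hMBT×1, hMBt×1, hMbT×1, hMbt×1, hmBT×1, hmBt×1, hmbT×1, hmbt×1
HHmmBbtt gametes: HmBt×8, Hmbt×8
HhMmBbTt×HHmmBbtt grid (16·16=256): HHMmBBTt=8 HHMmBBtt=8 HHMmBbTt=16 HHMmBbtt=16 HHMmbbTt=8 HHMmbbtt=8 HHmmBBTt=8 HHmmBBtt=8 HHmmBbTt=16 HHmmBbtt=16 HHmmbbTt=8 HHmmbbtt=8 HhMmBBTt=8 HhMmBBtt=8 HhMmBbTt=16 HhMmBbtt=16 HhMmbbTt=8 HhMmbbtt=8 HhmmBBTt=8 HhmmBBtt=8 HhmmBbTt=16 HhmmBbtt=16 HhmmbbTt=8 Hhmmbbtt=8
HHmmBbtt hits 16/256; gcd=16; 16÷16/256÷16 = 1/16

P(HHmmBbtt) = 1/16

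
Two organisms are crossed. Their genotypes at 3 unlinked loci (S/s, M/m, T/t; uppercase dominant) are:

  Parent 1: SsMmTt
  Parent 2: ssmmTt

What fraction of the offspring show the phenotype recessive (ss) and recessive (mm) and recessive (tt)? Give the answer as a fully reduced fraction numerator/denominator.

SsMmTt gametes: SMT×1, SMt×1, SmT×1, Smt×1, sMT×1, sMt×1, smT×1, smt×1
ssmmTt gametes: smT×4, smt×4
SsMmTt×ssmmTt grid (8·8=64): SsMmTT=4 SsMmTt=8 SsMmtt=4 SsmmTT=4 SsmmTt=8 Ssmmtt=4 ssMmTT=4 ssMmTt=8 ssMmtt=4 ssmmTT=4 ssmmTt=8 ssmmtt=4
ss mm tt hits 4/64; gcd=4; 4÷4/64÷4 = 1/16

P(ss mm tt) = 1/16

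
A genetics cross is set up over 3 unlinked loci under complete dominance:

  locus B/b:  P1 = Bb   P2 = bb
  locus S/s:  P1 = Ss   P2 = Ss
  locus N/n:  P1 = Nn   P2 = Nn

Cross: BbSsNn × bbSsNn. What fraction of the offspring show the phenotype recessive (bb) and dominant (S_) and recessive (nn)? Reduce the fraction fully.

BbSsNn gametes: BSN×1, BSn×1, BsN×1, Bsn×1, bSN×1, bSn×1, bsN×1, bsn×1
bbSsNn gametes: bSN×2, bSn×2, bsN×2, bsn×2
BbSsNn×bbSsNn grid (8·8=64): BbSSNN=2 BbSSNn=4 BbSSnn=2 BbSsNN=4 BbSsNn=8 BbSsnn=4 BbssNN=2 BbssNn=4 Bbssnn=2 bbSSNN=2 bbSSNn=4 bbSSnn=2 bbSsNN=4 bbSsNn=8 bbSsnn=4 bbssNN=2 bbssNn=4 bbssnn=2
bb S_ nn hits 6/64; gcd=2; 6÷2/64÷2 = 3/32

P(bb S_ nn) = 3/32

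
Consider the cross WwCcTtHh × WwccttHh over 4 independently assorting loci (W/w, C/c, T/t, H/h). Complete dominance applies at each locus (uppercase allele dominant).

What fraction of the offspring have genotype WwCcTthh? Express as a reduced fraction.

WwCcTtHh gametes: WCTH×1, WCTh×1, WCtH×1, WCth×1, WcTH×1, WcTh×1, WctH×1, Wcth×1, wCTH×1, wCTh×1, wCtH×1, wCth×1, wcTH×1, wcTh×1, wctH×1, wcth×1
WwccttHh gametes: WctH×4, Wcth×4, wctH×4, wcth×4
WwCcTtHh×WwccttHh grid (16·16=256): WWCcTtHH=4 WWCcTtHh=8 WWCcTthh=4 WWCcttHH=4 WWCcttHh=8 WWCctthh=4 WWccTtHH=4 WWccTtHh=8 WWccTthh=4 WWccttHH=4 WWccttHh=8 WWcctthh=4 WwCcTtHH=8 WwCcTtHh=16 WwCcTthh=8 WwCcttHH=8 WwCcttHh=16 WwCctthh=8 WwccTtHH=8 WwccTtHh=16 WwccTthh=8 WwccttHH=8 WwccttHh=16 Wwcctthh=8 wwCcTtHH=4 wwCcTtHh=8 wwCcTthh=4 wwCcttHH=4 wwCcttHh=8 wwCctthh=4 wwccTtHH=4 wwccTtHh=8 wwccTthh=4 wwccttHH=4 wwccttHh=8 wwcctthh=4
WwCcTthh hits 8/256; gcd=8; 8÷8/256÷8 = 1/32

P(WwCcTthh) = 1/32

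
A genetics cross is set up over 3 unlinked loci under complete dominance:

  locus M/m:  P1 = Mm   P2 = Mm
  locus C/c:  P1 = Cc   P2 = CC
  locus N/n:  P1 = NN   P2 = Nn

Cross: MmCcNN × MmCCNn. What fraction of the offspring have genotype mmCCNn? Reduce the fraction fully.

P(mmCCNn) = 1/16

MmCcNN gametes: MCN×2, McN×2, mCN×2, mcN×2
MmCCNn gametes: MCN×2, MCn×2, mCN×2, mCn×2
MmCcNN×MmCCNn grid (8·8=64): MMCCNN=4 MMCCNn=4 MMCcNN=4 MMCcNn=4 MmCCNN=8 MmCCNn=8 MmCcNN=8 MmCcNn=8 mmCCNN=4 mmCCNn=4 mmCcNN=4 mmCcNn=4
mmCCNn hits 4/64; gcd=4; 4÷4/64÷4 = 1/16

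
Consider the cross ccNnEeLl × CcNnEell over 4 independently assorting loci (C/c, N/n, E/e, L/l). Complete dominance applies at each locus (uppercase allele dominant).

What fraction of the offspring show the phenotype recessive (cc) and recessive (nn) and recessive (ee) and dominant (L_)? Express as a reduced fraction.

P(cc nn ee L_) = 1/64

ccNnEeLl gametes: cNEL×2, cNEl×2, cNeL×2, cNel×2, cnEL×2, cnEl×2, cneL×2, cnel×2
CcNnEell gametes: CNEl×2, CNel×2, CnEl×2, Cnel×2, cNEl×2, cNel×2, cnEl×2, cnel×2
ccNnEeLl×CcNnEell grid (16·16=256): CcNNEELl=4 CcNNEEll=4 CcNNEeLl=8 CcNNEell=8 CcNNeeLl=4 CcNNeell=4 CcNnEELl=8 CcNnEEll=8 CcNnEeLl=16 CcNnEell=16 CcNneeLl=8 CcNneell=8 CcnnEELl=4 CcnnEEll=4 CcnnEeLl=8 CcnnEell=8 CcnneeLl=4 Ccnneell=4 ccNNEELl=4 ccNNEEll=4 ccNNEeLl=8 ccNNEell=8 ccNNeeLl=4 ccNNeell=4 ccNnEELl=8 ccNnEEll=8 ccNnEeLl=16 ccNnEell=16 ccNneeLl=8 ccNneell=8 ccnnEELl=4 ccnnEEll=4 ccnnEeLl=8 ccnnEell=8 ccnneeLl=4 ccnneell=4
cc nn ee L_ hits 4/256; gcd=4; 4÷4/256÷4 = 1/64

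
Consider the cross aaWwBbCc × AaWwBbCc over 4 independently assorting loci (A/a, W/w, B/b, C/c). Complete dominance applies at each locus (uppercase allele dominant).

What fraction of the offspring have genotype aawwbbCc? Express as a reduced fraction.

P(aawwbbCc) = 1/64

aaWwBbCc gametes: aWBC×2, aWBc×2, aWbC×2, aWbc×2, awBC×2, awBc×2, awbC×2, awbc×2
AaWwBbCc gametes: AWBC×1, AWBc×1, AWbC×1, AWbc×1, AwBC×1, AwBc×1, AwbC×1, Awbc×1, aWBC×1, aWBc×1, aWbC×1, aWbc×1, awBC×1, awBc×1, awbC×1, awbc×1
aaWwBbCc×AaWwBbCc grid (16·16=256): AaWWBBCC=2 AaWWBBCc=4 AaWWBBcc=2 AaWWBbCC=4 AaWWBbCc=8 AaWWBbcc=4 AaWWbbCC=2 AaWWbbCc=4 AaWWbbcc=2 AaWwBBCC=4 AaWwBBCc=8 AaWwBBcc=4 AaWwBbCC=8 AaWwBbCc=16 AaWwBbcc=8 AaWwbbCC=4 AaWwbbCc=8 AaWwbbcc=4 AawwBBCC=2 AawwBBCc=4 AawwBBcc=2 AawwBbCC=4 AawwBbCc=8 AawwBbcc=4 AawwbbCC=2 AawwbbCc=4 Aawwbbcc=2 aaWWBBCC=2 aaWWBBCc=4 aaWWBBcc=2 aaWWBbCC=4 aaWWBbCc=8 aaWWBbcc=4 aaWWbbCC=2 aaWWbbCc=4 aaWWbbcc=2 aaWwBBCC=4 aaWwBBCc=8 aaWwBBcc=4 aaWwBbCC=8 aaWwBbCc=16 aaWwBbcc=8 aaWwbbCC=4 aaWwbbCc=8 aaWwbbcc=4 aawwBBCC=2 aawwBBCc=4 aawwBBcc=2 aawwBbCC=4 aawwBbCc=8 aawwBbcc=4 aawwbbCC=2 aawwbbCc=4 aawwbbcc=2
aawwbbCc hits 4/256; gcd=4; 4÷4/256÷4 = 1/64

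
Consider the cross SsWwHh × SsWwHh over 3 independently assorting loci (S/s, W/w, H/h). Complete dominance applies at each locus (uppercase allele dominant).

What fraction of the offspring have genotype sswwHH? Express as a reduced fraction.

SsWwHh gametes: SWH×1, SWh×1, SwH×1, Swh×1, sWH×1, sWh×1, swH×1, swh×1
SsWwHh gametes: SWH×1, SWh×1, SwH×1, Swh×1, sWH×1, sWh×1, swH×1, swh×1
SsWwHh×SsWwHh grid (8·8=64): SSWWHH=1 SSWWHh=2 SSWWhh=1 SSWwHH=2 SSWwHh=4 SSWwhh=2 SSwwHH=1 SSwwHh=2 SSwwhh=1 SsWWHH=2 SsWWHh=4 SsWWhh=2 SsWwHH=4 SsWwHh=8 SsWwhh=4 SswwHH=2 SswwHh=4 Sswwhh=2 ssWWHH=1 ssWWHh=2 ssWWhh=1 ssWwHH=2 ssWwHh=4 ssWwhh=2 sswwHH=1 sswwHh=2 sswwhh=1
sswwHH hits 1/64; gcd=1; 1÷1/64÷1 = 1/64

P(sswwHH) = 1/64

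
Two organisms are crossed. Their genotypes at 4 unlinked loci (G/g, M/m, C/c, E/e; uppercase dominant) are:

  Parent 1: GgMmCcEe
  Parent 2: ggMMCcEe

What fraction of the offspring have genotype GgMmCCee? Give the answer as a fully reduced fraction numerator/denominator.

P(GgMmCCee) = 1/64

GgMmCcEe gametes: GMCE×1, GMCe×1, GMcE×1, GMce×1, GmCE×1, GmCe×1, GmcE×1, Gmce×1, gMCE×1, gMCe×1, gMcE×1, gMce×1, gmCE×1, gmCe×1, gmcE×1, gmce×1
ggMMCcEe gametes: gMCE×4, gMCe×4, gMcE×4, gMce×4
GgMmCcEe×ggMMCcEe grid (16·16=256): GgMMCCEE=4 GgMMCCEe=8 GgMMCCee=4 GgMMCcEE=8 GgMMCcEe=16 GgMMCcee=8 GgMMccEE=4 GgMMccEe=8 GgMMccee=4 GgMmCCEE=4 GgMmCCEe=8 GgMmCCee=4 GgMmCcEE=8 GgMmCcEe=16 GgMmCcee=8 GgMmccEE=4 GgMmccEe=8 GgMmccee=4 ggMMCCEE=4 ggMMCCEe=8 ggMMCCee=4 ggMMCcEE=8 ggMMCcEe=16 ggMMCcee=8 ggMMccEE=4 ggMMccEe=8 ggMMccee=4 ggMmCCEE=4 ggMmCCEe=8 ggMmCCee=4 ggMmCcEE=8 ggMmCcEe=16 ggMmCcee=8 ggMmccEE=4 ggMmccEe=8 ggMmccee=4
GgMmCCee hits 4/256; gcd=4; 4÷4/256÷4 = 1/64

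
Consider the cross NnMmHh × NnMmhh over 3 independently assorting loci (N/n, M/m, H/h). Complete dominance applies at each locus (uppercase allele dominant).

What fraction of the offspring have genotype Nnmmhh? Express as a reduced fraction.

NnMmHh gametes: NMH×1, NMh×1, NmH×1, Nmh×1, nMH×1, nMh×1, nmH×1, nmh×1
NnMmhh gametes: NMh×2, Nmh×2, nMh×2, nmh×2
NnMmHh×NnMmhh grid (8·8=64): NNMMHh=2 NNMMhh=2 NNMmHh=4 NNMmhh=4 NNmmHh=2 NNmmhh=2 NnMMHh=4 NnMMhh=4 NnMmHh=8 NnMmhh=8 NnmmHh=4 Nnmmhh=4 nnMMHh=2 nnMMhh=2 nnMmHh=4 nnMmhh=4 nnmmHh=2 nnmmhh=2
Nnmmhh hits 4/64; gcd=4; 4÷4/64÷4 = 1/16

P(Nnmmhh) = 1/16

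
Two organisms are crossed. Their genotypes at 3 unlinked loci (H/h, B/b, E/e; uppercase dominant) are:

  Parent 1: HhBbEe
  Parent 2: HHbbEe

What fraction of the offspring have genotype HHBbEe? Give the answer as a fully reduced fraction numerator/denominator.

P(HHBbEe) = 1/8

HhBbEe gametes: HBE×1, HBe×1, HbE×1, Hbe×1, hBE×1, hBe×1, hbE×1, hbe×1
HHbbEe gametes: HbE×4, Hbe×4
HhBbEe×HHbbEe grid (8·8=64): HHBbEE=4 HHBbEe=8 HHBbee=4 HHbbEE=4 HHbbEe=8 HHbbee=4 HhBbEE=4 HhBbEe=8 HhBbee=4 HhbbEE=4 HhbbEe=8 Hhbbee=4
HHBbEe hits 8/64; gcd=8; 8÷8/64÷8 = 1/8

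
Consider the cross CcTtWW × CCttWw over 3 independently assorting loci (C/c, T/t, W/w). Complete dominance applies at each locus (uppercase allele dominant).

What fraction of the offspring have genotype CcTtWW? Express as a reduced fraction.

CcTtWW gametes: CTW×2, CtW×2, cTW×2, ctW×2
CCttWw gametes: CtW×4, Ctw×4
CcTtWW×CCttWw grid (8·8=64): CCTtWW=8 CCTtWw=8 CCttWW=8 CCttWw=8 CcTtWW=8 CcTtWw=8 CcttWW=8 CcttWw=8
CcTtWW hits 8/64; gcd=8; 8÷8/64÷8 = 1/8

P(CcTtWW) = 1/8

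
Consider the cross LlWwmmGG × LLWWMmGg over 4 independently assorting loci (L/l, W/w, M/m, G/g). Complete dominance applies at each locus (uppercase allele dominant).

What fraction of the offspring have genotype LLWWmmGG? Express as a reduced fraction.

LlWwmmGG gametes: LWmG×4, LwmG×4, lWmG×4, lwmG×4
LLWWMmGg gametes: LWMG×4, LWMg×4, LWmG×4, LWmg×4
LlWwmmGG×LLWWMmGg grid (16·16=256): LLWWMmGG=16 LLWWMmGg=16 LLWWmmGG=16 LLWWmmGg=16 LLWwMmGG=16 LLWwMmGg=16 LLWwmmGG=16 LLWwmmGg=16 LlWWMmGG=16 LlWWMmGg=16 LlWWmmGG=16 LlWWmmGg=16 LlWwMmGG=16 LlWwMmGg=16 LlWwmmGG=16 LlWwmmGg=16
LLWWmmGG hits 16/256; gcd=16; 16÷16/256÷16 = 1/16

P(LLWWmmGG) = 1/16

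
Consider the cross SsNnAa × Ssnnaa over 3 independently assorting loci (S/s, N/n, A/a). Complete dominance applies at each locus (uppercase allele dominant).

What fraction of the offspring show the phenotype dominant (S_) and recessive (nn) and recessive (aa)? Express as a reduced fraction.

P(S_ nn aa) = 3/16

SsNnAa gametes: SNA×1, SNa×1, SnA×1, Sna×1, sNA×1, sNa×1, snA×1, sna×1
Ssnnaa gametes: Sna×4, sna×4
SsNnAa×Ssnnaa grid (8·8=64): SSNnAa=4 SSNnaa=4 SSnnAa=4 SSnnaa=4 SsNnAa=8 SsNnaa=8 SsnnAa=8 Ssnnaa=8 ssNnAa=4 ssNnaa=4 ssnnAa=4 ssnnaa=4
S_ nn aa hits 12/64; gcd=4; 12÷4/64÷4 = 3/16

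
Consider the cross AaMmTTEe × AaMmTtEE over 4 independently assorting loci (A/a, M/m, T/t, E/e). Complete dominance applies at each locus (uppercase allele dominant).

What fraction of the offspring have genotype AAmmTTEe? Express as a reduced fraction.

AaMmTTEe gametes: AMTE×2, AMTe×2, AmTE×2, AmTe×2, aMTE×2, aMTe×2, amTE×2, amTe×2
AaMmTtEE gametes: AMTE×2, AMtE×2, AmTE×2, AmtE×2, aMTE×2, aMtE×2, amTE×2, amtE×2
AaMmTTEe×AaMmTtEE grid (16·16=256): AAMMTTEE=4 AAMMTTEe=4 AAMMTtEE=4 AAMMTtEe=4 AAMmTTEE=8 AAMmTTEe=8 AAMmTtEE=8 AAMmTtEe=8 AAmmTTEE=4 AAmmTTEe=4 AAmmTtEE=4 AAmmTtEe=4 AaMMTTEE=8 AaMMTTEe=8 AaMMTtEE=8 AaMMTtEe=8 AaMmTTEE=16 AaMmTTEe=16 AaMmTtEE=16 AaMmTtEe=16 AammTTEE=8 AammTTEe=8 AammTtEE=8 AammTtEe=8 aaMMTTEE=4 aaMMTTEe=4 aaMMTtEE=4 aaMMTtEe=4 aaMmTTEE=8 aaMmTTEe=8 aaMmTtEE=8 aaMmTtEe=8 aammTTEE=4 aammTTEe=4 aammTtEE=4 aammTtEe=4
AAmmTTEe hits 4/256; gcd=4; 4÷4/256÷4 = 1/64

P(AAmmTTEe) = 1/64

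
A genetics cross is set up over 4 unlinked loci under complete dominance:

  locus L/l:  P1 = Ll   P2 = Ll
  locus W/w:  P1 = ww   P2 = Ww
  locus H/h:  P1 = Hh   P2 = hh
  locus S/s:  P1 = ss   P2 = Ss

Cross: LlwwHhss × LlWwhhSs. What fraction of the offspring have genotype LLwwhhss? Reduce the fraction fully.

LlwwHhss gametes: LwHs×4, Lwhs×4, lwHs×4, lwhs×4
LlWwhhSs gametes: LWhS×2, LWhs×2, LwhS×2, Lwhs×2, lWhS×2, lWhs×2, lwhS×2, lwhs×2
LlwwHhss×LlWwhhSs grid (16·16=256): LLWwHhSs=8 LLWwHhss=8 LLWwhhSs=8 LLWwhhss=8 LLwwHhSs=8 LLwwHhss=8 LLwwhhSs=8 LLwwhhss=8 LlWwHhSs=16 LlWwHhss=16 LlWwhhSs=16 LlWwhhss=16 LlwwHhSs=16 LlwwHhss=16 LlwwhhSs=16 Llwwhhss=16 llWwHhSs=8 llWwHhss=8 llWwhhSs=8 llWwhhss=8 llwwHhSs=8 llwwHhss=8 llwwhhSs=8 llwwhhss=8
LLwwhhss hits 8/256; gcd=8; 8÷8/256÷8 = 1/32

P(LLwwhhss) = 1/32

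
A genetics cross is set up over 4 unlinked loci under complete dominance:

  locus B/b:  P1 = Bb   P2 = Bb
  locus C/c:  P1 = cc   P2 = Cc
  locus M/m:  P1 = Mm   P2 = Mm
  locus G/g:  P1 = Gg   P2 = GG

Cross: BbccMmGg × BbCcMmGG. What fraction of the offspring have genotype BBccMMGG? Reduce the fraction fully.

P(BBccMMGG) = 1/64

BbccMmGg gametes: BcMG×2, BcMg×2, BcmG×2, Bcmg×2, bcMG×2, bcMg×2, bcmG×2, bcmg×2
BbCcMmGG gametes: BCMG×2, BCmG×2, BcMG×2, BcmG×2, bCMG×2, bCmG×2, bcMG×2, bcmG×2
BbccMmGg×BbCcMmGG grid (16·16=256): BBCcMMGG=4 BBCcMMGg=4 BBCcMmGG=8 BBCcMmGg=8 BBCcmmGG=4 BBCcmmGg=4 BBccMMGG=4 BBccMMGg=4 BBccMmGG=8 BBccMmGg=8 BBccmmGG=4 BBccmmGg=4 BbCcMMGG=8 BbCcMMGg=8 BbCcMmGG=16 BbCcMmGg=16 BbCcmmGG=8 BbCcmmGg=8 BbccMMGG=8 BbccMMGg=8 BbccMmGG=16 BbccMmGg=16 BbccmmGG=8 BbccmmGg=8 bbCcMMGG=4 bbCcMMGg=4 bbCcMmGG=8 bbCcMmGg=8 bbCcmmGG=4 bbCcmmGg=4 bbccMMGG=4 bbccMMGg=4 bbccMmGG=8 bbccMmGg=8 bbccmmGG=4 bbccmmGg=4
BBccMMGG hits 4/256; gcd=4; 4÷4/256÷4 = 1/64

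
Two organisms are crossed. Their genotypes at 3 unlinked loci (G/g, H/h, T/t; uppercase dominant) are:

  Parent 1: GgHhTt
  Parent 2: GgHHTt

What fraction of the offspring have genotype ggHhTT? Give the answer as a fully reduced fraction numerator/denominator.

GgHhTt gametes: GHT×1, GHt×1, GhT×1, Ght×1, gHT×1, gHt×1, ghT×1, ght×1
GgHHTt gametes: GHT×2, GHt×2, gHT×2, gHt×2
GgHhTt×GgHHTt grid (8·8=64): GGHHTT=2 GGHHTt=4 GGHHtt=2 GGHhTT=2 GGHhTt=4 GGHhtt=2 GgHHTT=4 GgHHTt=8 GgHHtt=4 GgHhTT=4 GgHhTt=8 GgHhtt=4 ggHHTT=2 ggHHTt=4 ggHHtt=2 ggHhTT=2 ggHhTt=4 ggHhtt=2
ggHhTT hits 2/64; gcd=2; 2÷2/64÷2 = 1/32

P(ggHhTT) = 1/32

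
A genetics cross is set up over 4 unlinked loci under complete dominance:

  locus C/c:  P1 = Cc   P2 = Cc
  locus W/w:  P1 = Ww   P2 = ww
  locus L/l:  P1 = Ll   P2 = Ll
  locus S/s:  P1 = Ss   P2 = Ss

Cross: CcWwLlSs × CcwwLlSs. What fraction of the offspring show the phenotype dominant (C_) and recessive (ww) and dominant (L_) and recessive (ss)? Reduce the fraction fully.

P(C_ ww L_ ss) = 9/128

CcWwLlSs gametes: CWLS×1, CWLs×1, CWlS×1, CWls×1, CwLS×1, CwLs×1, CwlS×1, Cwls×1, cWLS×1, cWLs×1, cWlS×1, cWls×1, cwLS×1, cwLs×1, cwlS×1, cwls×1
CcwwLlSs gametes: CwLS×2, CwLs×2, CwlS×2, Cwls×2, cwLS×2, cwLs×2, cwlS×2, cwls×2
CcWwLlSs×CcwwLlSs grid (16·16=256): CCWwLLSS=2 CCWwLLSs=4 CCWwLLss=2 CCWwLlSS=4 CCWwLlSs=8 CCWwLlss=4 CCWwllSS=2 CCWwllSs=4 CCWwllss=2 CCwwLLSS=2 CCwwLLSs=4 CCwwLLss=2 CCwwLlSS=4 CCwwLlSs=8 CCwwLlss=4 CCwwllSS=2 CCwwllSs=4 CCwwllss=2 CcWwLLSS=4 CcWwLLSs=8 CcWwLLss=4 CcWwLlSS=8 CcWwLlSs=16 CcWwLlss=8 CcWwllSS=4 CcWwllSs=8 CcWwllss=4 CcwwLLSS=4 CcwwLLSs=8 CcwwLLss=4 CcwwLlSS=8 CcwwLlSs=16 CcwwLlss=8 CcwwllSS=4 CcwwllSs=8 Ccwwllss=4 ccWwLLSS=2 ccWwLLSs=4 ccWwLLss=2 ccWwLlSS=4 ccWwLlSs=8 ccWwLlss=4 ccWwllSS=2 ccWwllSs=4 ccWwllss=2 ccwwLLSS=2 ccwwLLSs=4 ccwwLLss=2 ccwwLlSS=4 ccwwLlSs=8 ccwwLlss=4 ccwwllSS=2 ccwwllSs=4 ccwwllss=2
C_ ww L_ ss hits 18/256; gcd=2; 18÷2/256÷2 = 9/128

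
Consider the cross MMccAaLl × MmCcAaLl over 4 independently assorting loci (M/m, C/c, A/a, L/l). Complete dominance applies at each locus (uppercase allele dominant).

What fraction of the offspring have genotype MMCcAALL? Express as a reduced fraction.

P(MMCcAALL) = 1/64

MMccAaLl gametes: McAL×4, McAl×4, McaL×4, Mcal×4
MmCcAaLl gametes: MCAL×1, MCAl×1, MCaL×1, MCal×1, McAL×1, McAl×1, McaL×1, Mcal×1, mCAL×1, mCAl×1, mCaL×1, mCal×1, mcAL×1, mcAl×1, mcaL×1, mcal×1
MMccAaLl×MmCcAaLl grid (16·16=256): MMCcAALL=4 MMCcAALl=8 MMCcAAll=4 MMCcAaLL=8 MMCcAaLl=16 MMCcAall=8 MMCcaaLL=4 MMCcaaLl=8 MMCcaall=4 MMccAALL=4 MMccAALl=8 MMccAAll=4 MMccAaLL=8 MMccAaLl=16 MMccAall=8 MMccaaLL=4 MMccaaLl=8 MMccaall=4 MmCcAALL=4 MmCcAALl=8 MmCcAAll=4 MmCcAaLL=8 MmCcAaLl=16 MmCcAall=8 MmCcaaLL=4 MmCcaaLl=8 MmCcaall=4 MmccAALL=4 MmccAALl=8 MmccAAll=4 MmccAaLL=8 MmccAaLl=16 MmccAall=8 MmccaaLL=4 MmccaaLl=8 Mmccaall=4
MMCcAALL hits 4/256; gcd=4; 4÷4/256÷4 = 1/64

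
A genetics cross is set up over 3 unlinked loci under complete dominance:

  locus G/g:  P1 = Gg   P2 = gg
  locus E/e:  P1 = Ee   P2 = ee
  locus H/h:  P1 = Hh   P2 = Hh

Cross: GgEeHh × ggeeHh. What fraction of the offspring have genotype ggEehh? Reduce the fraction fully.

P(ggEehh) = 1/16

GgEeHh gametes: GEH×1, GEh×1, GeH×1, Geh×1, gEH×1, gEh×1, geH×1, geh×1
ggeeHh gametes: geH×4, geh×4
GgEeHh×ggeeHh grid (8·8=64): GgEeHH=4 GgEeHh=8 GgEehh=4 GgeeHH=4 GgeeHh=8 Ggeehh=4 ggEeHH=4 ggEeHh=8 ggEehh=4 ggeeHH=4 ggeeHh=8 ggeehh=4
ggEehh hits 4/64; gcd=4; 4÷4/64÷4 = 1/16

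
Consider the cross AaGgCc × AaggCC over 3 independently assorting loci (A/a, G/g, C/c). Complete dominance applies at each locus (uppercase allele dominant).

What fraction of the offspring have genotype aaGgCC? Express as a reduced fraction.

P(aaGgCC) = 1/16

AaGgCc gametes: AGC×1, AGc×1, AgC×1, Agc×1, aGC×1, aGc×1, agC×1, agc×1
AaggCC gametes: AgC×4, agC×4
AaGgCc×AaggCC grid (8·8=64): AAGgCC=4 AAGgCc=4 AAggCC=4 AAggCc=4 AaGgCC=8 AaGgCc=8 AaggCC=8 AaggCc=8 aaGgCC=4 aaGgCc=4 aaggCC=4 aaggCc=4
aaGgCC hits 4/64; gcd=4; 4÷4/64÷4 = 1/16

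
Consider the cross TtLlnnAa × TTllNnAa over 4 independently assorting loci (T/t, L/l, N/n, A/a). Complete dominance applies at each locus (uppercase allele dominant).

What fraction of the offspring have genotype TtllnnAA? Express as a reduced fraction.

P(TtllnnAA) = 1/32

TtLlnnAa gametes: TLnA×2, TLna×2, TlnA×2, Tlna×2, tLnA×2, tLna×2, tlnA×2, tlna×2
TTllNnAa gametes: TlNA×4, TlNa×4, TlnA×4, Tlna×4
TtLlnnAa×TTllNnAa grid (16·16=256): TTLlNnAA=8 TTLlNnAa=16 TTLlNnaa=8 TTLlnnAA=8 TTLlnnAa=16 TTLlnnaa=8 TTllNnAA=8 TTllNnAa=16 TTllNnaa=8 TTllnnAA=8 TTllnnAa=16 TTllnnaa=8 TtLlNnAA=8 TtLlNnAa=16 TtLlNnaa=8 TtLlnnAA=8 TtLlnnAa=16 TtLlnnaa=8 TtllNnAA=8 TtllNnAa=16 TtllNnaa=8 TtllnnAA=8 TtllnnAa=16 Ttllnnaa=8
TtllnnAA hits 8/256; gcd=8; 8÷8/256÷8 = 1/32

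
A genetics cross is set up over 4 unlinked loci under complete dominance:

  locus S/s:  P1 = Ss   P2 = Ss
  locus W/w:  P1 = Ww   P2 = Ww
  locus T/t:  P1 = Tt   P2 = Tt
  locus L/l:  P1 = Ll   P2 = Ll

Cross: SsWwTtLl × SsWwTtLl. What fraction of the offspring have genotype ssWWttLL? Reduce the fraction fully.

P(ssWWttLL) = 1/256

SsWwTtLl gametes: SWTL×1, SWTl×1, SWtL×1, SWtl×1, SwTL×1, SwTl×1, SwtL×1, Swtl×1, sWTL×1, sWTl×1, sWtL×1, sWtl×1, swTL×1, swTl×1, swtL×1, swtl×1
SsWwTtLl gametes: SWTL×1, SWTl×1, SWtL×1, SWtl×1, SwTL×1, SwTl×1, SwtL×1, Swtl×1, sWTL×1, sWTl×1, sWtL×1, sWtl×1, swTL×1, swTl×1, swtL×1, swtl×1
SsWwTtLl×SsWwTtLl grid (16·16=256): SSWWTTLL=1 SSWWTTLl=2 SSWWTTll=1 SSWWTtLL=2 SSWWTtLl=4 SSWWTtll=2 SSWWttLL=1 SSWWttLl=2 SSWWttll=1 SSWwTTLL=2 SSWwTTLl=4 SSWwTTll=2 SSWwTtLL=4 SSWwTtLl=8 SSWwTtll=4 SSWwttLL=2 SSWwttLl=4 SSWwttll=2 SSwwTTLL=1 SSwwTTLl=2 SSwwTTll=1 SSwwTtLL=2 SSwwTtLl=4 SSwwTtll=2 SSwwttLL=1 SSwwttLl=2 SSwwttll=1 SsWWTTLL=2 SsWWTTLl=4 SsWWTTll=2 SsWWTtLL=4 SsWWTtLl=8 SsWWTtll=4 SsWWttLL=2 SsWWttLl=4 SsWWttll=2 SsWwTTLL=4 SsWwTTLl=8 SsWwTTll=4 SsWwTtLL=8 SsWwTtLl=16 SsWwTtll=8 SsWwttLL=4 SsWwttLl=8 SsWwttll=4 SswwTTLL=2 SswwTTLl=4 SswwTTll=2 SswwTtLL=4 SswwTtLl=8 SswwTtll=4 SswwttLL=2 SswwttLl=4 Sswwttll=2 ssWWTTLL=1 ssWWTTLl=2 ssWWTTll=1 ssWWTtLL=2 ssWWTtLl=4 ssWWTtll=2 ssWWttLL=1 ssWWttLl=2 ssWWttll=1 ssWwTTLL=2 ssWwTTLl=4 ssWwTTll=2 ssWwTtLL=4 ssWwTtLl=8 ssWwTtll=4 ssWwttLL=2 ssWwttLl=4 ssWwttll=2 sswwTTLL=1 sswwTTLl=2 sswwTTll=1 sswwTtLL=2 sswwTtLl=4 sswwTtll=2 sswwttLL=1 sswwttLl=2 sswwttll=1
ssWWttLL hits 1/256; gcd=1; 1÷1/256÷1 = 1/256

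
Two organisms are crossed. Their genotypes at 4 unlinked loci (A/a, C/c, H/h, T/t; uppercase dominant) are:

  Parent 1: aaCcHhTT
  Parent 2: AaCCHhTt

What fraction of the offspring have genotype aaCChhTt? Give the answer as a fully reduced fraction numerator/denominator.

aaCcHhTT gametes: aCHT×4, aChT×4, acHT×4, achT×4
AaCCHhTt gametes: ACHT×2, ACHt×2, AChT×2, ACht×2, aCHT×2, aCHt×2, aChT×2, aCht×2
aaCcHhTT×AaCCHhTt grid (16·16=256): AaCCHHTT=8 AaCCHHTt=8 AaCCHhTT=16 AaCCHhTt=16 AaCChhTT=8 AaCChhTt=8 AaCcHHTT=8 AaCcHHTt=8 AaCcHhTT=16 AaCcHhTt=16 AaCchhTT=8 AaCchhTt=8 aaCCHHTT=8 aaCCHHTt=8 aaCCHhTT=16 aaCCHhTt=16 aaCChhTT=8 aaCChhTt=8 aaCcHHTT=8 aaCcHHTt=8 aaCcHhTT=16 aaCcHhTt=16 aaCchhTT=8 aaCchhTt=8
aaCChhTt hits 8/256; gcd=8; 8÷8/256÷8 = 1/32

P(aaCChhTt) = 1/32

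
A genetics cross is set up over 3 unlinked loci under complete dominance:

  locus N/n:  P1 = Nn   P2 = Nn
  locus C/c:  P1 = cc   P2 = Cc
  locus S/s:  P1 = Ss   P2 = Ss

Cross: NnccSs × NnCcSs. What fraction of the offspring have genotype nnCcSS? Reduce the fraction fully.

P(nnCcSS) = 1/32

NnccSs gametes: NcS×2, Ncs×2, ncS×2, ncs×2
NnCcSs gametes: NCS×1, NCs×1, NcS×1, Ncs×1, nCS×1, nCs×1, ncS×1, ncs×1
NnccSs×NnCcSs grid (8·8=64): NNCcSS=2 NNCcSs=4 NNCcss=2 NNccSS=2 NNccSs=4 NNccss=2 NnCcSS=4 NnCcSs=8 NnCcss=4 NnccSS=4 NnccSs=8 Nnccss=4 nnCcSS=2 nnCcSs=4 nnCcss=2 nnccSS=2 nnccSs=4 nnccss=2
nnCcSS hits 2/64; gcd=2; 2÷2/64÷2 = 1/32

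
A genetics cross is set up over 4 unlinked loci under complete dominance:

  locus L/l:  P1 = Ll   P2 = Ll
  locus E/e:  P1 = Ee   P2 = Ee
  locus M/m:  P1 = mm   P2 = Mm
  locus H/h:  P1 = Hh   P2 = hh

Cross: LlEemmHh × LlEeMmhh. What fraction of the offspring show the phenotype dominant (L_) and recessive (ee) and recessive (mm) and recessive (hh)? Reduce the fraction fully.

P(L_ ee mm hh) = 3/64

LlEemmHh gametes: LEmH×2, LEmh×2, LemH×2, Lemh×2, lEmH×2, lEmh×2, lemH×2, lemh×2
LlEeMmhh gametes: LEMh×2, LEmh×2, LeMh×2, Lemh×2, lEMh×2, lEmh×2, leMh×2, lemh×2
LlEemmHh×LlEeMmhh grid (16·16=256): LLEEMmHh=4 LLEEMmhh=4 LLEEmmHh=4 LLEEmmhh=4 LLEeMmHh=8 LLEeMmhh=8 LLEemmHh=8 LLEemmhh=8 LLeeMmHh=4 LLeeMmhh=4 LLeemmHh=4 LLeemmhh=4 LlEEMmHh=8 LlEEMmhh=8 LlEEmmHh=8 LlEEmmhh=8 LlEeMmHh=16 LlEeMmhh=16 LlEemmHh=16 LlEemmhh=16 LleeMmHh=8 LleeMmhh=8 LleemmHh=8 Lleemmhh=8 llEEMmHh=4 llEEMmhh=4 llEEmmHh=4 llEEmmhh=4 llEeMmHh=8 llEeMmhh=8 llEemmHh=8 llEemmhh=8 lleeMmHh=4 lleeMmhh=4 lleemmHh=4 lleemmhh=4
L_ ee mm hh hits 12/256; gcd=4; 12÷4/256÷4 = 3/64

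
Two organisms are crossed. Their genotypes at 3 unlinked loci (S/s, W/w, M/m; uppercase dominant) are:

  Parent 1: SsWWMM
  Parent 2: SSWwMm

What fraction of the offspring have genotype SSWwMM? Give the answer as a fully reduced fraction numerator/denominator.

SsWWMM gametes: SWM×4, sWM×4
SSWwMm gametes: SWM×2, SWm×2, SwM×2, Swm×2
SsWWMM×SSWwMm grid (8·8=64): SSWWMM=8 SSWWMm=8 SSWwMM=8 SSWwMm=8 SsWWMM=8 SsWWMm=8 SsWwMM=8 SsWwMm=8
SSWwMM hits 8/64; gcd=8; 8÷8/64÷8 = 1/8

P(SSWwMM) = 1/8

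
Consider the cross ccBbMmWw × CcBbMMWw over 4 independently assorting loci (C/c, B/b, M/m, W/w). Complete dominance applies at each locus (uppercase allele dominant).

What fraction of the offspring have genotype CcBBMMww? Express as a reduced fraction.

P(CcBBMMww) = 1/64

ccBbMmWw gametes: cBMW×2, cBMw×2, cBmW×2, cBmw×2, cbMW×2, cbMw×2, cbmW×2, cbmw×2
CcBbMMWw gametes: CBMW×2, CBMw×2, CbMW×2, CbMw×2, cBMW×2, cBMw×2, cbMW×2, cbMw×2
ccBbMmWw×CcBbMMWw grid (16·16=256): CcBBMMWW=4 CcBBMMWw=8 CcBBMMww=4 CcBBMmWW=4 CcBBMmWw=8 CcBBMmww=4 CcBbMMWW=8 CcBbMMWw=16 CcBbMMww=8 CcBbMmWW=8 CcBbMmWw=16 CcBbMmww=8 CcbbMMWW=4 CcbbMMWw=8 CcbbMMww=4 CcbbMmWW=4 CcbbMmWw=8 CcbbMmww=4 ccBBMMWW=4 ccBBMMWw=8 ccBBMMww=4 ccBBMmWW=4 ccBBMmWw=8 ccBBMmww=4 ccBbMMWW=8 ccBbMMWw=16 ccBbMMww=8 ccBbMmWW=8 ccBbMmWw=16 ccBbMmww=8 ccbbMMWW=4 ccbbMMWw=8 ccbbMMww=4 ccbbMmWW=4 ccbbMmWw=8 ccbbMmww=4
CcBBMMww hits 4/256; gcd=4; 4÷4/256÷4 = 1/64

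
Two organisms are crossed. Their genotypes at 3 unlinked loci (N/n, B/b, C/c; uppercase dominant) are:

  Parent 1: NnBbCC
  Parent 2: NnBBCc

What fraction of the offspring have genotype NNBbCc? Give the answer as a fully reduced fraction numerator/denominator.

P(NNBbCc) = 1/16

NnBbCC gametes: NBC×2, NbC×2, nBC×2, nbC×2
NnBBCc gametes: NBC×2, NBc×2, nBC×2, nBc×2
NnBbCC×NnBBCc grid (8·8=64): NNBBCC=4 NNBBCc=4 NNBbCC=4 NNBbCc=4 NnBBCC=8 NnBBCc=8 NnBbCC=8 NnBbCc=8 nnBBCC=4 nnBBCc=4 nnBbCC=4 nnBbCc=4
NNBbCc hits 4/64; gcd=4; 4÷4/64÷4 = 1/16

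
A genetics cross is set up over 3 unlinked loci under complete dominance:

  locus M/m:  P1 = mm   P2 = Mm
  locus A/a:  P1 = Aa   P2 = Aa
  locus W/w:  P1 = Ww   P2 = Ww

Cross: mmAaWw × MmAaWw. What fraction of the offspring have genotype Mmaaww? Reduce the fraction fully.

P(Mmaaww) = 1/32

mmAaWw gametes: mAW×2, mAw×2, maW×2, maw×2
MmAaWw gametes: MAW×1, MAw×1, MaW×1, Maw×1, mAW×1, mAw×1, maW×1, maw×1
mmAaWw×MmAaWw grid (8·8=64): MmAAWW=2 MmAAWw=4 MmAAww=2 MmAaWW=4 MmAaWw=8 MmAaww=4 MmaaWW=2 MmaaWw=4 Mmaaww=2 mmAAWW=2 mmAAWw=4 mmAAww=2 mmAaWW=4 mmAaWw=8 mmAaww=4 mmaaWW=2 mmaaWw=4 mmaaww=2
Mmaaww hits 2/64; gcd=2; 2÷2/64÷2 = 1/32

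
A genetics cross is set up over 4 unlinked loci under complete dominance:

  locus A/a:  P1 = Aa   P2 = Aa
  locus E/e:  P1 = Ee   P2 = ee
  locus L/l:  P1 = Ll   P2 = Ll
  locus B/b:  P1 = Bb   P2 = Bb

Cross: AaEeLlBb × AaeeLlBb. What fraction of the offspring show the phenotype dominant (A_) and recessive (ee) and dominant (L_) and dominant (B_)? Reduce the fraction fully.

AaEeLlBb gametes: AELB×1, AELb×1, AElB×1, AElb×1, AeLB×1, AeLb×1, AelB×1, Aelb×1, aELB×1, aELb×1, aElB×1, aElb×1, aeLB×1, aeLb×1, aelB×1, aelb×1
AaeeLlBb gametes: AeLB×2, AeLb×2, AelB×2, Aelb×2, aeLB×2, aeLb×2, aelB×2, aelb×2
AaEeLlBb×AaeeLlBb grid (16·16=256): AAEeLLBB=2 AAEeLLBb=4 AAEeLLbb=2 AAEeLlBB=4 AAEeLlBb=8 AAEeLlbb=4 AAEellBB=2 AAEellBb=4 AAEellbb=2 AAeeLLBB=2 AAeeLLBb=4 AAeeLLbb=2 AAeeLlBB=4 AAeeLlBb=8 AAeeLlbb=4 AAeellBB=2 AAeellBb=4 AAeellbb=2 AaEeLLBB=4 AaEeLLBb=8 AaEeLLbb=4 AaEeLlBB=8 AaEeLlBb=16 AaEeLlbb=8 AaEellBB=4 AaEellBb=8 AaEellbb=4 AaeeLLBB=4 AaeeLLBb=8 AaeeLLbb=4 AaeeLlBB=8 AaeeLlBb=16 AaeeLlbb=8 AaeellBB=4 AaeellBb=8 Aaeellbb=4 aaEeLLBB=2 aaEeLLBb=4 aaEeLLbb=2 aaEeLlBB=4 aaEeLlBb=8 aaEeLlbb=4 aaEellBB=2 aaEellBb=4 aaEellbb=2 aaeeLLBB=2 aaeeLLBb=4 aaeeLLbb=2 aaeeLlBB=4 aaeeLlBb=8 aaeeLlbb=4 aaeellBB=2 aaeellBb=4 aaeellbb=2
A_ ee L_ B_ hits 54/256; gcd=2; 54÷2/256÷2 = 27/128

P(A_ ee L_ B_) = 27/128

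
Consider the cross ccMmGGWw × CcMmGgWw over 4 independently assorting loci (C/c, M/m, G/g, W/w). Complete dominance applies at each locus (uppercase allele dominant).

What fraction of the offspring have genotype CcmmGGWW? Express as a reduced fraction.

P(CcmmGGWW) = 1/64

ccMmGGWw gametes: cMGW×4, cMGw×4, cmGW×4, cmGw×4
CcMmGgWw gametes: CMGW×1, CMGw×1, CMgW×1, CMgw×1, CmGW×1, CmGw×1, CmgW×1, Cmgw×1, cMGW×1, cMGw×1, cMgW×1, cMgw×1, cmGW×1, cmGw×1, cmgW×1, cmgw×1
ccMmGGWw×CcMmGgWw grid (16·16=256): CcMMGGWW=4 CcMMGGWw=8 CcMMGGww=4 CcMMGgWW=4 CcMMGgWw=8 CcMMGgww=4 CcMmGGWW=8 CcMmGGWw=16 CcMmGGww=8 CcMmGgWW=8 CcMmGgWw=16 CcMmGgww=8 CcmmGGWW=4 CcmmGGWw=8 CcmmGGww=4 CcmmGgWW=4 CcmmGgWw=8 CcmmGgww=4 ccMMGGWW=4 ccMMGGWw=8 ccMMGGww=4 ccMMGgWW=4 ccMMGgWw=8 ccMMGgww=4 ccMmGGWW=8 ccMmGGWw=16 ccMmGGww=8 ccMmGgWW=8 ccMmGgWw=16 ccMmGgww=8 ccmmGGWW=4 ccmmGGWw=8 ccmmGGww=4 ccmmGgWW=4 ccmmGgWw=8 ccmmGgww=4
CcmmGGWW hits 4/256; gcd=4; 4÷4/256÷4 = 1/64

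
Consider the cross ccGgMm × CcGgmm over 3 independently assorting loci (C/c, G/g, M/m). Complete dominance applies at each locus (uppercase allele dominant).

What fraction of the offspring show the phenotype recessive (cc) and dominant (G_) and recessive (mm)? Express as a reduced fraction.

P(cc G_ mm) = 3/16

ccGgMm gametes: cGM×2, cGm×2, cgM×2, cgm×2
CcGgmm gametes: CGm×2, Cgm×2, cGm×2, cgm×2
ccGgMm×CcGgmm grid (8·8=64): CcGGMm=4 CcGGmm=4 CcGgMm=8 CcGgmm=8 CcggMm=4 Ccggmm=4 ccGGMm=4 ccGGmm=4 ccGgMm=8 ccGgmm=8 ccggMm=4 ccggmm=4
cc G_ mm hits 12/64; gcd=4; 12÷4/64÷4 = 3/16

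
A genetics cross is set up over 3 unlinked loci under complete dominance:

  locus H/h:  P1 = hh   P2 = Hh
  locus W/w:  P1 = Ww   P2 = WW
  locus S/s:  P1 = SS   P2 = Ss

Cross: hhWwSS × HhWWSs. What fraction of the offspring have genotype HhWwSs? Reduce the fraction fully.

P(HhWwSs) = 1/8

hhWwSS gametes: hWS×4, hwS×4
HhWWSs gametes: HWS×2, HWs×2, hWS×2, hWs×2
hhWwSS×HhWWSs grid (8·8=64): HhWWSS=8 HhWWSs=8 HhWwSS=8 HhWwSs=8 hhWWSS=8 hhWWSs=8 hhWwSS=8 hhWwSs=8
HhWwSs hits 8/64; gcd=8; 8÷8/64÷8 = 1/8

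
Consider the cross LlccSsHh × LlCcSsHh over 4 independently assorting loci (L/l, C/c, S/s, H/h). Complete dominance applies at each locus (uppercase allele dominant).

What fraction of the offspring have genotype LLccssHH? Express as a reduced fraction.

LlccSsHh gametes: LcSH×2, LcSh×2, LcsH×2, Lcsh×2, lcSH×2, lcSh×2, lcsH×2, lcsh×2
LlCcSsHh gametes: LCSH×1, LCSh×1, LCsH×1, LCsh×1, LcSH×1, LcSh×1, LcsH×1, Lcsh×1, lCSH×1, lCSh×1, lCsH×1, lCsh×1, lcSH×1, lcSh×1, lcsH×1, lcsh×1
LlccSsHh×LlCcSsHh grid (16·16=256): LLCcSSHH=2 LLCcSSHh=4 LLCcSShh=2 LLCcSsHH=4 LLCcSsHh=8 LLCcSshh=4 LLCcssHH=2 LLCcssHh=4 LLCcsshh=2 LLccSSHH=2 LLccSSHh=4 LLccSShh=2 LLccSsHH=4 LLccSsHh=8 LLccSshh=4 LLccssHH=2 LLccssHh=4 LLccsshh=2 LlCcSSHH=4 LlCcSSHh=8 LlCcSShh=4 LlCcSsHH=8 LlCcSsHh=16 LlCcSshh=8 LlCcssHH=4 LlCcssHh=8 LlCcsshh=4 LlccSSHH=4 LlccSSHh=8 LlccSShh=4 LlccSsHH=8 LlccSsHh=16 LlccSshh=8 LlccssHH=4 LlccssHh=8 Llccsshh=4 llCcSSHH=2 llCcSSHh=4 llCcSShh=2 llCcSsHH=4 llCcSsHh=8 llCcSshh=4 llCcssHH=2 llCcssHh=4 llCcsshh=2 llccSSHH=2 llccSSHh=4 llccSShh=2 llccSsHH=4 llccSsHh=8 llccSshh=4 llccssHH=2 llccssHh=4 llccsshh=2
LLccssHH hits 2/256; gcd=2; 2÷2/256÷2 = 1/128

P(LLccssHH) = 1/128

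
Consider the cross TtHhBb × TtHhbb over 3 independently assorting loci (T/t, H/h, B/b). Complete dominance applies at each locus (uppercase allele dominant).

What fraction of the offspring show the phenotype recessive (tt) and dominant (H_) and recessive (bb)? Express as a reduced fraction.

P(tt H_ bb) = 3/32

TtHhBb gametes: THB×1, THb×1, ThB×1, Thb×1, tHB×1, tHb×1, thB×1, thb×1
TtHhbb gametes: THb×2, Thb×2, tHb×2, thb×2
TtHhBb×TtHhbb grid (8·8=64): TTHHBb=2 TTHHbb=2 TTHhBb=4 TTHhbb=4 TThhBb=2 TThhbb=2 TtHHBb=4 TtHHbb=4 TtHhBb=8 TtHhbb=8 TthhBb=4 Tthhbb=4 ttHHBb=2 ttHHbb=2 ttHhBb=4 ttHhbb=4 tthhBb=2 tthhbb=2
tt H_ bb hits 6/64; gcd=2; 6÷2/64÷2 = 3/32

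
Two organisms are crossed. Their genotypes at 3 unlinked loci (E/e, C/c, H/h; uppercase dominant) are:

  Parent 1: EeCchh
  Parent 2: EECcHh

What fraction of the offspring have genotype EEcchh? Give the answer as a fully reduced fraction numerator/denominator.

P(EEcchh) = 1/16

EeCchh gametes: ECh×2, Ech×2, eCh×2, ech×2
EECcHh gametes: ECH×2, ECh×2, EcH×2, Ech×2
EeCchh×EECcHh grid (8·8=64): EECCHh=4 EECChh=4 EECcHh=8 EECchh=8 EEccHh=4 EEcchh=4 EeCCHh=4 EeCChh=4 EeCcHh=8 EeCchh=8 EeccHh=4 Eecchh=4
EEcchh hits 4/64; gcd=4; 4÷4/64÷4 = 1/16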